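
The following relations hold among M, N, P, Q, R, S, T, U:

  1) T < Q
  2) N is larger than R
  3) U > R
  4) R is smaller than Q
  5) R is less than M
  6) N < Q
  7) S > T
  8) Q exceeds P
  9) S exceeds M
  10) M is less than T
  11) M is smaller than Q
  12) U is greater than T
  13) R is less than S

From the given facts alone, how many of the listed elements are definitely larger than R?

Directly above R: M, N, U, S, Q.
One step further: T (6 so far).
No other element is forced above R by the given relations, so the count is 6.

6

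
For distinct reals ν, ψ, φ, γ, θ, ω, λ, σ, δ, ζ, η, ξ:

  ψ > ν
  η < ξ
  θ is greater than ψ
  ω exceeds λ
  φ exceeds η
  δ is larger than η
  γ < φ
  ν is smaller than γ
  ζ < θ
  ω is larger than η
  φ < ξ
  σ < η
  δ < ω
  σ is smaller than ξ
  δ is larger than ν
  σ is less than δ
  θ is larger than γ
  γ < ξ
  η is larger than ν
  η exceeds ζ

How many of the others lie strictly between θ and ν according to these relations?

Chaining upward from ν reaches: η, δ, ψ, γ, φ, ω, ξ.
Chaining downward from θ reaches: ζ, ψ, γ.
Strictly between ν and θ are those in both lists: ψ, γ — 2 elements.

2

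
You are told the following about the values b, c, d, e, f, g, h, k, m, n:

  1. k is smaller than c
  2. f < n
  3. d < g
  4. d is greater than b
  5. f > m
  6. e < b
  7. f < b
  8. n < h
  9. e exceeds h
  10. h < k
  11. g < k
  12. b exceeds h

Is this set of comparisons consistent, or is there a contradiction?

Every relation is compatible with m < f < n < h < e < b < d < g < k < c; the set is consistent.

consistent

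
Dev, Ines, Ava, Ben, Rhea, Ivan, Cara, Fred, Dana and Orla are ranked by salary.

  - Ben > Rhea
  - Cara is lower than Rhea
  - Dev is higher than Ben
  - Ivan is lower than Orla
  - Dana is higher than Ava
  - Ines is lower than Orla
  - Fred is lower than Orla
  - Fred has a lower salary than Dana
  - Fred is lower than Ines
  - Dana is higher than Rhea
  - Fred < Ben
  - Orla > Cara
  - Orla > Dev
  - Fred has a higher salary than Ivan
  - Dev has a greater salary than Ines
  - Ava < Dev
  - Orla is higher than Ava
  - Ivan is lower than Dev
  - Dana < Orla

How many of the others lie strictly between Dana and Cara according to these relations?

The relations place Cara below Dana. An element lies strictly between them when it is forced above Cara and also forced below Dana.
Above Cara: {Rhea, Ben, Dev, Orla}. Below Dana: {Ava, Ivan, Fred, Rhea}.
Intersection: {Rhea} — 1.

1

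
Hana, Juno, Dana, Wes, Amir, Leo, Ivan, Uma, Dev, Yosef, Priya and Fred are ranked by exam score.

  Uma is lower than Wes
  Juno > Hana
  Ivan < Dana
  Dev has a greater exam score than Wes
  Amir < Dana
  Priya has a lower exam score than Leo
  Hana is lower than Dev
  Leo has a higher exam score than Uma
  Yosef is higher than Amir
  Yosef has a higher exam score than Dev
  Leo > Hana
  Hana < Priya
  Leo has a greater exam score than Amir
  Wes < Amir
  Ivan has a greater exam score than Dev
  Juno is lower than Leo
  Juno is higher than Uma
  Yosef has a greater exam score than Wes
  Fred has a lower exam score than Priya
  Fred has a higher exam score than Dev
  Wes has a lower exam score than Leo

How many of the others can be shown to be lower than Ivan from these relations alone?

Directly below Ivan: Dev.
One step further: Wes, Hana (3 so far).
One step further: Uma (4 so far).
Nothing else is reachable below Ivan; 4 in all.

4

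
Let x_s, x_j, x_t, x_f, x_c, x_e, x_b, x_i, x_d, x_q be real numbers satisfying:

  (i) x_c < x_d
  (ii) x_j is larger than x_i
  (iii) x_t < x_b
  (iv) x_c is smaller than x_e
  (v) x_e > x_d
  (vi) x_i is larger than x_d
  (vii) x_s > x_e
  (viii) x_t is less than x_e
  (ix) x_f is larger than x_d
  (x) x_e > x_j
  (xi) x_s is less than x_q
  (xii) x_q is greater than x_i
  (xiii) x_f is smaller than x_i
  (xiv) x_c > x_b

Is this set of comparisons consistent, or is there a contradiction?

consistent

The single ordering x_t < x_b < x_c < x_d < x_f < x_i < x_j < x_e < x_s < x_q satisfies every listed relation, so no contradiction arises.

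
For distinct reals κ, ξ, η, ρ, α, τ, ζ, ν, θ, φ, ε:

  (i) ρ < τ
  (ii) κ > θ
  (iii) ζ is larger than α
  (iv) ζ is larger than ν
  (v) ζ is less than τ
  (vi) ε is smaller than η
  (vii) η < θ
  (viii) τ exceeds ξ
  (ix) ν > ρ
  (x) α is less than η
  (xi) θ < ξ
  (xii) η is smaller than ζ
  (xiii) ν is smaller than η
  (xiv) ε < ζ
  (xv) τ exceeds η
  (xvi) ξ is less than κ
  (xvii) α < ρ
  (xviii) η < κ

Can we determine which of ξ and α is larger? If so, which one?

α < ρ and ρ < ν give α < ν.
With ν < η: α < ρ < ν < η.
With η < θ: α < ρ < ν < η < θ.
With θ < ξ: α < ρ < ν < η < θ < ξ.
So ξ is larger.

ξ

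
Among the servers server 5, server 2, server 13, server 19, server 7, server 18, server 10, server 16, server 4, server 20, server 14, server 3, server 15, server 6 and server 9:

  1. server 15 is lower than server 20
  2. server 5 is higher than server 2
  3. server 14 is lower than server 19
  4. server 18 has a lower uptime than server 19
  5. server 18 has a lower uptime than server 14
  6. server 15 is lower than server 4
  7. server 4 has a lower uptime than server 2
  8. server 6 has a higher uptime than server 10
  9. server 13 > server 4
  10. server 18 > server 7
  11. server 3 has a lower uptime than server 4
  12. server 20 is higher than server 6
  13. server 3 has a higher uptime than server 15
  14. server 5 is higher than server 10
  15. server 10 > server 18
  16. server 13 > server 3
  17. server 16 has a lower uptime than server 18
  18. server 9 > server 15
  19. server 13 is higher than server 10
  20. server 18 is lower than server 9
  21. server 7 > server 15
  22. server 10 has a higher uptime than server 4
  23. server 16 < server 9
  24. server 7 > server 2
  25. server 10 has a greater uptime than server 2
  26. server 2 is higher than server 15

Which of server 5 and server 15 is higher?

Following the relations from server 15: server 15 < server 3 < server 4 < server 2 < server 7 < server 18 < server 10 < server 5.
So server 15 < server 5; server 5 is the higher of the two.

server 5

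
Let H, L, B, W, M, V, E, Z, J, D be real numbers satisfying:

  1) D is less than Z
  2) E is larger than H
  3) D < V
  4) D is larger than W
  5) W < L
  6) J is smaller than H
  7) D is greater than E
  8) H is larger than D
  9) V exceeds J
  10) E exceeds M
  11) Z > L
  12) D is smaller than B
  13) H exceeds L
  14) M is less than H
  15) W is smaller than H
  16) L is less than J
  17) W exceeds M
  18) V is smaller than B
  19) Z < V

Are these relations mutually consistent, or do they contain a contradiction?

Chaining the given relations yields H < E < D, so H < D. But one relation states D < H. These cannot both hold.

inconsistent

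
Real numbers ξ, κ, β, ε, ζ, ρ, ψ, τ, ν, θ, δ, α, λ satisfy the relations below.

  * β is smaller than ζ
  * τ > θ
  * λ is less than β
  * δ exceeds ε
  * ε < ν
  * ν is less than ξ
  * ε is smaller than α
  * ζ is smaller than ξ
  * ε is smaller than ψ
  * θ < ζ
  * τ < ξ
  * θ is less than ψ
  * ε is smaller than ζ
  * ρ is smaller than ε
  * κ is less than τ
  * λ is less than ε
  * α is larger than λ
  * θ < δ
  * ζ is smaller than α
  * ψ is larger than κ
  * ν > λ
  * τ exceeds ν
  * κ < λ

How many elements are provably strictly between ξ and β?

1

The relations place β below ξ. An element lies strictly between them when it is forced above β and also forced below ξ.
Above β: {ζ, α}. Below ξ: {κ, ρ, λ, θ, ε, ν, ζ, τ}.
Intersection: {ζ} — 1.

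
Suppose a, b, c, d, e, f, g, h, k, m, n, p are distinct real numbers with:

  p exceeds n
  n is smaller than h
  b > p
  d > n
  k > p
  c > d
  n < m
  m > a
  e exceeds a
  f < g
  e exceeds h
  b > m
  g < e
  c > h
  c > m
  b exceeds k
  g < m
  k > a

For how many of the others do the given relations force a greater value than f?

5

From f the given relations immediately reach g.
From those, m, e — 3 in total.
From those, b, c — 5 in total.
Nothing else is reachable above f; 5 in all.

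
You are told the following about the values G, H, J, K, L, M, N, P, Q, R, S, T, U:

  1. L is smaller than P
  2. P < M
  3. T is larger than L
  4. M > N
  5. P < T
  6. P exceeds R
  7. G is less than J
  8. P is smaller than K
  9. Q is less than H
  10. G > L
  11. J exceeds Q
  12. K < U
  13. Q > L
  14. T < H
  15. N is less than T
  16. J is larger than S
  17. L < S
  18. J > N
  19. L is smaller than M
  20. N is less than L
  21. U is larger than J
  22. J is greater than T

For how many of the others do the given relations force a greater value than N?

Directly above N: L, T, M, J.
One step further: Q, P, G, S, H, U (10 so far).
One step further: K (11 so far).
No other element is forced above N by the given relations, so the count is 11.

11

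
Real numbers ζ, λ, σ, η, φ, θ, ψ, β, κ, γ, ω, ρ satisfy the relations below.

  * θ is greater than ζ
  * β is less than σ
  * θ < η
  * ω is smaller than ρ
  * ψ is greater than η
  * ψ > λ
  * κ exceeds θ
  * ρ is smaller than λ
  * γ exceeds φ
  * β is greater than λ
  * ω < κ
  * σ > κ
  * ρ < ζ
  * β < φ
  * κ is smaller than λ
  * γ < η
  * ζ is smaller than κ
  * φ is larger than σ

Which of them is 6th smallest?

λ

Chaining the given pairs: ω < ρ < ζ < θ < κ < λ < β < σ < φ < γ < η < ψ.
Counting 6 from the smallest end gives λ.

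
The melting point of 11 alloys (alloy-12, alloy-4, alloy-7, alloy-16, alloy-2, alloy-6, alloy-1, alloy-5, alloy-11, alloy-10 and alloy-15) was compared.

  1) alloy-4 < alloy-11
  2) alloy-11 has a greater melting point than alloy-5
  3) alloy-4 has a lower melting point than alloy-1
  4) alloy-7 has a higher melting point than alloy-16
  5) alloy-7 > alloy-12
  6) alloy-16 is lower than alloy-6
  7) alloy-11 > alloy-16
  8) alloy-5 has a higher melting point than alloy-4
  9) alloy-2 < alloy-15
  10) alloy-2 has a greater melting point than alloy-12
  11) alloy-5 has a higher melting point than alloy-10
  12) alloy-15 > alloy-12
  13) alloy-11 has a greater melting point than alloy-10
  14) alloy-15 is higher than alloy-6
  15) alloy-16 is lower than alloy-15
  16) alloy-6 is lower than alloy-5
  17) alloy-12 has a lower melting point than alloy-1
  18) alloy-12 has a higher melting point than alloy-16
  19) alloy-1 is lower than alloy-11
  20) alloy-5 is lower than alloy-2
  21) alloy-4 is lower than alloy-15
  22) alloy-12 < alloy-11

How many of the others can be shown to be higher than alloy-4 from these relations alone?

5

From alloy-4 the given relations immediately reach alloy-5, alloy-15, alloy-1, alloy-11.
From those, alloy-2 — 5 in total.
No other element is forced above alloy-4 by the given relations, so the count is 5.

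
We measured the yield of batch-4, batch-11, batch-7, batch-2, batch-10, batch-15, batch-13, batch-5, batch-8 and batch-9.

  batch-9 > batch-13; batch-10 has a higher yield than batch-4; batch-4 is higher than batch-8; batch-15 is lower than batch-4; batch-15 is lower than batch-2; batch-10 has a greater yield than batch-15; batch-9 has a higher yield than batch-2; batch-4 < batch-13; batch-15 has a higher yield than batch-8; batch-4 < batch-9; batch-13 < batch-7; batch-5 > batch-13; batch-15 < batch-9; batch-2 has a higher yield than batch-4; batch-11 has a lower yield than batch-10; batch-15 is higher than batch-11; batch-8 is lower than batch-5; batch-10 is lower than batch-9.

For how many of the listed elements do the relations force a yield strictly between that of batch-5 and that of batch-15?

2

The relations place batch-15 below batch-5. An element lies strictly between them when it is forced above batch-15 and also forced below batch-5.
Above batch-15: {batch-4, batch-13, batch-7, batch-10, batch-2, batch-9}. Below batch-5: {batch-11, batch-8, batch-4, batch-13}.
Intersection: {batch-4, batch-13} — 2.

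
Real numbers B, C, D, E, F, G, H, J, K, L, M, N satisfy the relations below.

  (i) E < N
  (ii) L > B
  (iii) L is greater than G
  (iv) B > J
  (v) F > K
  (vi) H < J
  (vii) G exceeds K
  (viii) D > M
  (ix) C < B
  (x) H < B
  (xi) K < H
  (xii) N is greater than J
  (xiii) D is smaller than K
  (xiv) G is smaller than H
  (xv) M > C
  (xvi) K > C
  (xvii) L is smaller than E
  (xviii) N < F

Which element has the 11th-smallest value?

N

Piecing the relations together gives one ordering: C < M < D < K < G < H < J < B < L < E < N < F.
The 11th smallest is N.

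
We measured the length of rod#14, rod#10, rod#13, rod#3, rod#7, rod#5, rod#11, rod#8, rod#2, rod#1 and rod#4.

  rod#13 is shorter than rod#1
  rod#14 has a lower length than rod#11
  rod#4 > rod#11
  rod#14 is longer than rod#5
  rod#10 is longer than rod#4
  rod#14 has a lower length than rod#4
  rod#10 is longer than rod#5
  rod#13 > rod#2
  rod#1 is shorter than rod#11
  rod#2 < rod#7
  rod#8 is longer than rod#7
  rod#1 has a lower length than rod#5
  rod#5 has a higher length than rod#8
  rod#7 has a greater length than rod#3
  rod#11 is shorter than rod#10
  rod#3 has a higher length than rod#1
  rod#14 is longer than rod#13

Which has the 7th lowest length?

Piecing the relations together gives one ordering: rod#2 < rod#13 < rod#1 < rod#3 < rod#7 < rod#8 < rod#5 < rod#14 < rod#11 < rod#4 < rod#10.
Counting 7 from the smallest end gives rod#5.

rod#5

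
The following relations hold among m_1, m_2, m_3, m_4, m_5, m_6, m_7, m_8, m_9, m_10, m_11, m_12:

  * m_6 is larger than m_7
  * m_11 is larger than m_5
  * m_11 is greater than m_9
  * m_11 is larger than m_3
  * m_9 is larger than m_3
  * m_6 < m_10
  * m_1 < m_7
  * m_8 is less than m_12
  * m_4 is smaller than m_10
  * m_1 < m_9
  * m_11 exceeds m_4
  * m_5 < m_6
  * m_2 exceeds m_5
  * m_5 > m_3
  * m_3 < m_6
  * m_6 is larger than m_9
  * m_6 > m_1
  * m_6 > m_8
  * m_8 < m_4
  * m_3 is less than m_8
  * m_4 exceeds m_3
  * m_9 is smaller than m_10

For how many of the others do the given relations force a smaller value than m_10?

Directly below m_10: m_4, m_9, m_6.
One step further: m_3, m_5, m_8, m_1, m_7 (8 so far).
Nothing else is reachable below m_10; 8 in all.

8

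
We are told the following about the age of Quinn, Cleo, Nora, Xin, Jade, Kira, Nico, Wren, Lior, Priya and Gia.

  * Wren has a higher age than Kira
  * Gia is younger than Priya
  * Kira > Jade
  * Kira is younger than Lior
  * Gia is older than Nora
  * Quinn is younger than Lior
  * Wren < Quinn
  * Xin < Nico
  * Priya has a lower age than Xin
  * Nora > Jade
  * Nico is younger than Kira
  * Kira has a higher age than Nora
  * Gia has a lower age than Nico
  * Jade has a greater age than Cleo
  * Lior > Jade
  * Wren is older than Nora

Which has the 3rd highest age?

Chaining the given pairs: Cleo < Jade < Nora < Gia < Priya < Xin < Nico < Kira < Wren < Quinn < Lior.
The 3rd largest is Wren.

Wren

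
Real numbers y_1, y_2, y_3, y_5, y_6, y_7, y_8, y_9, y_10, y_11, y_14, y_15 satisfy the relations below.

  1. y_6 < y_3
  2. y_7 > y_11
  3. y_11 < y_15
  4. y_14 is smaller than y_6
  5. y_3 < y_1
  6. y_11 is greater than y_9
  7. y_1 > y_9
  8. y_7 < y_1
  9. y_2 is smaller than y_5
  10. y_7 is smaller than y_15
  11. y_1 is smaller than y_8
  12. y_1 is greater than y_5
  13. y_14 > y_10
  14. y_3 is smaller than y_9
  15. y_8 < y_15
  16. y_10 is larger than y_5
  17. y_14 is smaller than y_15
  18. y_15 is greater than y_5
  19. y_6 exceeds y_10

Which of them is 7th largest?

y_3

Piecing the relations together gives one ordering: y_2 < y_5 < y_10 < y_14 < y_6 < y_3 < y_9 < y_11 < y_7 < y_1 < y_8 < y_15.
Counting 7 from the largest end gives y_3.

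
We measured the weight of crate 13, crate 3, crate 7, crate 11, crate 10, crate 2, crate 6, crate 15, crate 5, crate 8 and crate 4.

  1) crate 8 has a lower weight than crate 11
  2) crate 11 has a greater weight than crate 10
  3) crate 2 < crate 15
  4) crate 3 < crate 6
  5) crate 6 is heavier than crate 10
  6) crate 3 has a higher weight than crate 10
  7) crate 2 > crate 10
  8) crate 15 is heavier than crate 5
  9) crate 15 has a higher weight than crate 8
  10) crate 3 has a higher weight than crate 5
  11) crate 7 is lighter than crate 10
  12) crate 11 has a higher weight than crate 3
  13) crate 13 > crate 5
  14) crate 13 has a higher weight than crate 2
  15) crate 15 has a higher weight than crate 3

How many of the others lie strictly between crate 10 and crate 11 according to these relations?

Chaining upward from crate 10 reaches: crate 2, crate 3, crate 6, crate 15, crate 13.
Chaining downward from crate 11 reaches: crate 8, crate 7, crate 5, crate 3.
Strictly between crate 10 and crate 11 are those in both lists: crate 3 — 1 element.

1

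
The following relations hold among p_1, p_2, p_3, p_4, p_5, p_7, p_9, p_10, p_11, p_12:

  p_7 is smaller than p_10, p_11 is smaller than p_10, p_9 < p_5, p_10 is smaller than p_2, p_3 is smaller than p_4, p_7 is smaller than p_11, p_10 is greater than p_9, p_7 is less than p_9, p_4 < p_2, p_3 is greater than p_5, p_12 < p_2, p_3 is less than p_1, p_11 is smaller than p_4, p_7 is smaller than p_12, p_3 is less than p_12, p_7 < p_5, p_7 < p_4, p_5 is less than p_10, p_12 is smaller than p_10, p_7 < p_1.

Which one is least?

p_9 is not least since p_7 < p_9; p_5 is not least since p_7 < p_5; p_11 is not least since p_7 < p_11; p_3 is not least since p_5 < p_3; p_12 is not least since p_7 < p_12; p_1 is not least since p_3 < p_1; p_10 is not least since p_11 < p_10; p_4 is not least since p_7 < p_4; p_2 is not least since p_4 < p_2.
Only p_7 has nothing below it, so p_7 is the least.

p_7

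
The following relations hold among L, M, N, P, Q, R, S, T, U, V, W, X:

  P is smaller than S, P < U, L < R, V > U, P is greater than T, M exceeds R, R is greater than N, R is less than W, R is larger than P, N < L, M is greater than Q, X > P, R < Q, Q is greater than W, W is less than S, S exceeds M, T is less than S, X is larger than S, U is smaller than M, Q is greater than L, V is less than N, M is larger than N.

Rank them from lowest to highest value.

Nothing is placed below T, so it is least; from there T < P; P < U; U < V; V < N; N < L; L < R; R < W; W < Q; Q < M; M < S; S < X, each given directly.

T < P < U < V < N < L < R < W < Q < M < S < X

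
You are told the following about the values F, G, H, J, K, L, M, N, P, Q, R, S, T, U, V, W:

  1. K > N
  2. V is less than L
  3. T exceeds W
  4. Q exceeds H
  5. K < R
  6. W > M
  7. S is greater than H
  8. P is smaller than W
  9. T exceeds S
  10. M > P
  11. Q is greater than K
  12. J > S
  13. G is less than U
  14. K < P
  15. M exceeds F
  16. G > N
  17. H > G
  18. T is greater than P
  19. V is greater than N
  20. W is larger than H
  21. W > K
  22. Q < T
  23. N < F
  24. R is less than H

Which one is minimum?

Chaining upward from N: directly above it, F, K, G, V; then P, R, H, M, L, W, Q, U; then S, T; then J.
That covers every other element, and nothing is given below N, so N is the minimum.

N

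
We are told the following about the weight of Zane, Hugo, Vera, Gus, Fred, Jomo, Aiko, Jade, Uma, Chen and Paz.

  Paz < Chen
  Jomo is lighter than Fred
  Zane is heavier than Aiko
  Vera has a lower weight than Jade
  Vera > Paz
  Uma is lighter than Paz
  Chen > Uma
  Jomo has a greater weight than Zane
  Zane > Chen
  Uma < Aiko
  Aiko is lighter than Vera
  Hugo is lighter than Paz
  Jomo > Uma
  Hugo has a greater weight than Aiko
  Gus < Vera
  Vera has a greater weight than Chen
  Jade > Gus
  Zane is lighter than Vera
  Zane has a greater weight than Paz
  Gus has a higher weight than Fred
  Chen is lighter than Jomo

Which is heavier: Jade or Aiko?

Jade

The relevant relations are Aiko < Hugo; Hugo < Paz; Paz < Chen; Chen < Zane; Zane < Jomo; Jomo < Fred; Fred < Gus; Gus < Vera; Vera < Jade.
Chaining these gives Aiko < Hugo < Paz < Chen < Zane < Jomo < Fred < Gus < Vera < Jade.
So Aiko < Jade; Jade is the heavier of the two.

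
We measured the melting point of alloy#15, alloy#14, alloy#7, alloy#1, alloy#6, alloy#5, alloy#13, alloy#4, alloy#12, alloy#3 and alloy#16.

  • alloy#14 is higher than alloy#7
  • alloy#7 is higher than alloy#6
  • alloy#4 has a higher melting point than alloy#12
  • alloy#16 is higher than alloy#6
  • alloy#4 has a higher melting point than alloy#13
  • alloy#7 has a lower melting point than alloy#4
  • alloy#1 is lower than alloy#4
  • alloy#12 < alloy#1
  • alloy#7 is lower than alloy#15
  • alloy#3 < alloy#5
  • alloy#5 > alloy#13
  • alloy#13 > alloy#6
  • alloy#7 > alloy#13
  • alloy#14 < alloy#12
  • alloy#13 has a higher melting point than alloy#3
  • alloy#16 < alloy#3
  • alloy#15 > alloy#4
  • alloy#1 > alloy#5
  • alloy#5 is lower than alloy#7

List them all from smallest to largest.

alloy#6 < alloy#16 < alloy#3 < alloy#13 < alloy#5 < alloy#7 < alloy#14 < alloy#12 < alloy#1 < alloy#4 < alloy#15

Each adjacent pair is fixed by a given relation: alloy#6 < alloy#16; alloy#16 < alloy#3; alloy#3 < alloy#13; alloy#13 < alloy#5; alloy#5 < alloy#7; alloy#7 < alloy#14; alloy#14 < alloy#12; alloy#12 < alloy#1; alloy#1 < alloy#4; alloy#4 < alloy#15. Chaining them end to end gives the full order.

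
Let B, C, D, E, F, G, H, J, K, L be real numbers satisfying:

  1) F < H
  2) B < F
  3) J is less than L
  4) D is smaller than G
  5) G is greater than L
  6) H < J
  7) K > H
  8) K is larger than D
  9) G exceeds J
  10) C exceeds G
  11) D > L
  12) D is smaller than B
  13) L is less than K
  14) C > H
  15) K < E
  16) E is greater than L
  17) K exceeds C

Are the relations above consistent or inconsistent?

inconsistent

Chaining the given relations yields B < F < H < J < L < D, so B < D. But one relation states D < B. These cannot both hold.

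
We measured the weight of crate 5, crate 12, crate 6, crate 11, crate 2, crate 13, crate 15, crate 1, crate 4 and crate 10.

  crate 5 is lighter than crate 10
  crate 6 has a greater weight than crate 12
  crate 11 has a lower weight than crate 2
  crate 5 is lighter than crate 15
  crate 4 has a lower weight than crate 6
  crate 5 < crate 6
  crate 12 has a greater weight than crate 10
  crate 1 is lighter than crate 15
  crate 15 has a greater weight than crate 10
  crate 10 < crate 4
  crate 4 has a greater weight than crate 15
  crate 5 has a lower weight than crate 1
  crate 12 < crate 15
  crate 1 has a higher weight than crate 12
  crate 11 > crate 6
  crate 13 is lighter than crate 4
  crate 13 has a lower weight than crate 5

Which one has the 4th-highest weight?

crate 4

Chaining the given pairs: crate 13 < crate 5 < crate 10 < crate 12 < crate 1 < crate 15 < crate 4 < crate 6 < crate 11 < crate 2.
Counting 4 from the largest end gives crate 4.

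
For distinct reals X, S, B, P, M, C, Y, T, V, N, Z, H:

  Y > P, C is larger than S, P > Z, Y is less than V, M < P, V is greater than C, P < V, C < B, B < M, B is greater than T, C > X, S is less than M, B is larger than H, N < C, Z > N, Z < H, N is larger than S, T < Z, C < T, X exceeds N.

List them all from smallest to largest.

Nothing is placed below S, so it is least; from there S < N; N < X; X < C; C < T; T < Z; Z < H; H < B; B < M; M < P; P < Y; Y < V, each given directly.

S < N < X < C < T < Z < H < B < M < P < Y < V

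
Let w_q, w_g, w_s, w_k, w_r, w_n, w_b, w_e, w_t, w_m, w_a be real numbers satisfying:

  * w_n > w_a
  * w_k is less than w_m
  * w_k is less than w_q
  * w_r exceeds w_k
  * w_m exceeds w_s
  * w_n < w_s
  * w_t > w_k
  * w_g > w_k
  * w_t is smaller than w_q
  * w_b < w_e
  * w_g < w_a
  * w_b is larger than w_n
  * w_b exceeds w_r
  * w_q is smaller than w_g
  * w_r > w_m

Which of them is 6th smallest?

The consecutive relations fix a unique order: w_k < w_t < w_q < w_g < w_a < w_n < w_s < w_m < w_r < w_b < w_e.
The 6th smallest is w_n.

w_n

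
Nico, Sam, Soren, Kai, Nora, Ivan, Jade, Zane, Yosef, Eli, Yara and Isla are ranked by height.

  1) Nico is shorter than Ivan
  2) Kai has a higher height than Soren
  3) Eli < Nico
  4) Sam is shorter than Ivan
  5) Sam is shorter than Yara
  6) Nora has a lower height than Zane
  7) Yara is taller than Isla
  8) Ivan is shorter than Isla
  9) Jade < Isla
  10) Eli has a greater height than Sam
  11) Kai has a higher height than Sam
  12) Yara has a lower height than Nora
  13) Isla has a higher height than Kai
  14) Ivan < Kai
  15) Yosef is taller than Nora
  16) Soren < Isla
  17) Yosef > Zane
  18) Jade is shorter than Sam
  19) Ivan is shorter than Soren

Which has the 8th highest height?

Ivan

The consecutive relations fix a unique order: Jade < Sam < Eli < Nico < Ivan < Soren < Kai < Isla < Yara < Nora < Zane < Yosef.
The 8th largest is Ivan.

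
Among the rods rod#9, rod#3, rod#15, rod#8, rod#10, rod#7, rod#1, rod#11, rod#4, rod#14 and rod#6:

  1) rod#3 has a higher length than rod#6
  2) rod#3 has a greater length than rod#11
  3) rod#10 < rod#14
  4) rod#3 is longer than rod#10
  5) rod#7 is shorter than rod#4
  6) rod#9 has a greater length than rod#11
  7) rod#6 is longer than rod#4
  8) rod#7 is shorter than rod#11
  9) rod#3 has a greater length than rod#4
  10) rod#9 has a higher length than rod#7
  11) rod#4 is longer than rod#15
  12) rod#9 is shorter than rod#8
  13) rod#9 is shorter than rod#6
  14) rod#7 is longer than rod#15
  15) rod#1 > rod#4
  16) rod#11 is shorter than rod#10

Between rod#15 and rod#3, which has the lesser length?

rod#15

The relevant relations are rod#15 < rod#7; rod#7 < rod#11; rod#11 < rod#9; rod#9 < rod#6; rod#6 < rod#3.
Together: rod#15 < rod#7 < rod#11 < rod#9 < rod#6 < rod#3.
So rod#15 < rod#3; rod#15 is the shorter of the two.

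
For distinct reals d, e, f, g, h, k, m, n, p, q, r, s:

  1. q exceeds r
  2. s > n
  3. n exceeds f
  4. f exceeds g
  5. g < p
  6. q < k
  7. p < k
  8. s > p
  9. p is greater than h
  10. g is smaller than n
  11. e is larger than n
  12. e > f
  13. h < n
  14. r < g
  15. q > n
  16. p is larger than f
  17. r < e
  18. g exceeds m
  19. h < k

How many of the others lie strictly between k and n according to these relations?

1

Chaining upward from n reaches: q, e, s.
Chaining downward from k reaches: h, r, m, g, f, q, p.
Strictly between n and k are those in both lists: q — 1 element.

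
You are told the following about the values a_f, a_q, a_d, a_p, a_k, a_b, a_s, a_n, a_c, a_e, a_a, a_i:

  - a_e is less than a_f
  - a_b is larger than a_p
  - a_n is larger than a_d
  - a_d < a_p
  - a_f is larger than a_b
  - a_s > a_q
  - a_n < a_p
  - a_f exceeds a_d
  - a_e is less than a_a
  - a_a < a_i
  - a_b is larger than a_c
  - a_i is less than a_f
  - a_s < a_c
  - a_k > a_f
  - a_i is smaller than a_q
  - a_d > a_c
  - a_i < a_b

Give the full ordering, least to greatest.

a_e < a_a < a_i < a_q < a_s < a_c < a_d < a_n < a_p < a_b < a_f < a_k

Nothing is placed below a_e, so it is least; from there a_e < a_a; a_a < a_i; a_i < a_q; a_q < a_s; a_s < a_c; a_c < a_d; a_d < a_n; a_n < a_p; a_p < a_b; a_b < a_f; a_f < a_k, each given directly.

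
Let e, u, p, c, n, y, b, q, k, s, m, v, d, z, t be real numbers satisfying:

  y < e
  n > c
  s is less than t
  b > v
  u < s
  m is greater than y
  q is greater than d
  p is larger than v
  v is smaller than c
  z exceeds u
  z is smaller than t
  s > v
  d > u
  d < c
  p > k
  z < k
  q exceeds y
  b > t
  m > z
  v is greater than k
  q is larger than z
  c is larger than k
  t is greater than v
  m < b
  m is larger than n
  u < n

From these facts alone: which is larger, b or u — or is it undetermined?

b

Link the given pairs in sequence: u < z; z < k; k < v; v < c; c < n; n < m; m < b.
Together: u < z < k < v < c < n < m < b.
So b is larger.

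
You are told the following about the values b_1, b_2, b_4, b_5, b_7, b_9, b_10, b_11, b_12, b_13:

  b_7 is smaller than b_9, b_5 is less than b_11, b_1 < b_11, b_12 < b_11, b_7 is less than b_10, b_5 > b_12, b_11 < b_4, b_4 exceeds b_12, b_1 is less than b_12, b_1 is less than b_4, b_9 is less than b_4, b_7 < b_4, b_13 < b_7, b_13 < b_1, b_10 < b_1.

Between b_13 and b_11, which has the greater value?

Link the given pairs in sequence: b_13 < b_7; b_7 < b_10; b_10 < b_1; b_1 < b_12; b_12 < b_5; b_5 < b_11.
Chaining these gives b_13 < b_7 < b_10 < b_1 < b_12 < b_5 < b_11.
So b_13 < b_11; b_11 is the larger of the two.

b_11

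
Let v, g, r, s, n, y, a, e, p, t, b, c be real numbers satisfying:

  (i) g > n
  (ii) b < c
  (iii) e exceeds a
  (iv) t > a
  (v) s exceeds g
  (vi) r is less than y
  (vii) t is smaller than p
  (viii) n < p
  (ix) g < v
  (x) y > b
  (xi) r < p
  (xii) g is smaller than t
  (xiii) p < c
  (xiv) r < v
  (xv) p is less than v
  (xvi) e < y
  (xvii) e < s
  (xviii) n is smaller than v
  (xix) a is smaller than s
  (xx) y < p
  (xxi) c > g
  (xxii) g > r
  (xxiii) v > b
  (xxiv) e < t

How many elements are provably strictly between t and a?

1

The relations place a below t. An element lies strictly between them when it is forced above a and also forced below t.
Above a: {e, y, p, s, c, v}. Below t: {r, n, g, e}.
Intersection: {e} — 1.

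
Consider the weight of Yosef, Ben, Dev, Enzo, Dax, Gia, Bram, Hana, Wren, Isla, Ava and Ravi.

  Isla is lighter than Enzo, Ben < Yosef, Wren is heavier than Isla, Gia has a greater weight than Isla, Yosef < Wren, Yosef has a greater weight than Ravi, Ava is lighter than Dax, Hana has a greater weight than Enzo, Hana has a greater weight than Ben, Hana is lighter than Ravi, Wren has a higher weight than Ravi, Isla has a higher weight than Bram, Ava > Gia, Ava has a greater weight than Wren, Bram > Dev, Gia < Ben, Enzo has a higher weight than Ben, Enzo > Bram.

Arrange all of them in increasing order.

Nothing is placed below Dev, so it is least; from there Dev < Bram; Bram < Isla; Isla < Gia; Gia < Ben; Ben < Enzo; Enzo < Hana; Hana < Ravi; Ravi < Yosef; Yosef < Wren; Wren < Ava; Ava < Dax, each given directly.

Dev < Bram < Isla < Gia < Ben < Enzo < Hana < Ravi < Yosef < Wren < Ava < Dax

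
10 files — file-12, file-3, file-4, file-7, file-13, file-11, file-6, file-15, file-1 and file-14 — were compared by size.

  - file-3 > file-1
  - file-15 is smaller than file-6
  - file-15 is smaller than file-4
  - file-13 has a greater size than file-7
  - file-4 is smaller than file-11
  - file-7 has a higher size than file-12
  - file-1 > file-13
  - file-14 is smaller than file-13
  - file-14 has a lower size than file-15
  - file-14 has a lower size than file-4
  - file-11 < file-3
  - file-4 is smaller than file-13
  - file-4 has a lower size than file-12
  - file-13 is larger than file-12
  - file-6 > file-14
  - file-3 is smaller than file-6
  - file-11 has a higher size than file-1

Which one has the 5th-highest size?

Chaining the given pairs: file-14 < file-15 < file-4 < file-12 < file-7 < file-13 < file-1 < file-11 < file-3 < file-6.
Counting 5 from the largest end gives file-13.

file-13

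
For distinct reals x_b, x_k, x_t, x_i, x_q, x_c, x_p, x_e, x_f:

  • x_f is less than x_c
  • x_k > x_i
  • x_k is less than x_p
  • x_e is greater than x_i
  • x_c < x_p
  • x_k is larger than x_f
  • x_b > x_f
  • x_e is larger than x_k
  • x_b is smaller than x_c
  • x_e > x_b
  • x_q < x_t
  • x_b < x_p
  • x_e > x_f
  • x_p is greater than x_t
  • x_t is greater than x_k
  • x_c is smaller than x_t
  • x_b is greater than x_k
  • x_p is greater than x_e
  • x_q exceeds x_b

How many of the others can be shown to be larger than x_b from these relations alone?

From x_b the given relations immediately reach x_c, x_q, x_e, x_p.
From those, x_t — 5 in total.
Nothing else is reachable above x_b; 5 in all.

5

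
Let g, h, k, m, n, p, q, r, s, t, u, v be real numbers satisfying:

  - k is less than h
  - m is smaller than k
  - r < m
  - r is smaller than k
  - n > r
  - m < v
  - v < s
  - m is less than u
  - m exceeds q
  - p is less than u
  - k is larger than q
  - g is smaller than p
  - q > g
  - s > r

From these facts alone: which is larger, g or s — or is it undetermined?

s

g < q and q < m give g < m.
With m < v: g < q < m < v.
With v < s: g < q < m < v < s.
So s is larger.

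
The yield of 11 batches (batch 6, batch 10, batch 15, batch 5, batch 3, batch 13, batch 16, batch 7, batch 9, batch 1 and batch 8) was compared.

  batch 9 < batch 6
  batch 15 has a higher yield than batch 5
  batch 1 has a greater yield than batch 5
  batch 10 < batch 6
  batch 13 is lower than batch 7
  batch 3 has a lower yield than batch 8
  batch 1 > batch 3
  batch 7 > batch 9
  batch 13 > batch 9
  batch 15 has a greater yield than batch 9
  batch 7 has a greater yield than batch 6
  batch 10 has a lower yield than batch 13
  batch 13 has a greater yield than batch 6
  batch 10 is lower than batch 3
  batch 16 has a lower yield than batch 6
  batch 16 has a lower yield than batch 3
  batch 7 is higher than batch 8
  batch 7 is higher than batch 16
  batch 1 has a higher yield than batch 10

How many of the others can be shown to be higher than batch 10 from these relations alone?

From batch 10 the given relations immediately reach batch 3, batch 6, batch 1, batch 13.
From those, batch 8, batch 7 — 6 in total.
No other element is forced above batch 10 by the given relations, so the count is 6.

6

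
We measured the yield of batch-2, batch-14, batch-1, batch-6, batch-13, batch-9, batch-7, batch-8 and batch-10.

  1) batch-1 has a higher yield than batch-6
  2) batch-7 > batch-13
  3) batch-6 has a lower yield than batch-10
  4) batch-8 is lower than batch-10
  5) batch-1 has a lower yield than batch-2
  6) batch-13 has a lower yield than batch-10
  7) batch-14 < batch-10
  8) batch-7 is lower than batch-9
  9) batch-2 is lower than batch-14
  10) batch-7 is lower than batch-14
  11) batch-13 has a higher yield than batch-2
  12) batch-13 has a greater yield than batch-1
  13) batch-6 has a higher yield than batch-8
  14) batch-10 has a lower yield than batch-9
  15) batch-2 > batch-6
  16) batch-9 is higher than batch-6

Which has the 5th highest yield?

Chaining the given pairs: batch-8 < batch-6 < batch-1 < batch-2 < batch-13 < batch-7 < batch-14 < batch-10 < batch-9.
The 5th largest is batch-13.

batch-13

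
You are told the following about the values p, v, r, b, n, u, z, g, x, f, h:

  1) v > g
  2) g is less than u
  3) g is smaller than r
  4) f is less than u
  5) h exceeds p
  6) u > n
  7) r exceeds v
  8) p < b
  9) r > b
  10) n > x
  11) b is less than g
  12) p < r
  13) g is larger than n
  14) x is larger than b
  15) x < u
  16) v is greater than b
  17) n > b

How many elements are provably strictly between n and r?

The relations place n below r. An element lies strictly between them when it is forced above n and also forced below r.
Above n: {g, u, v}. Below r: {p, b, x, g, v}.
Intersection: {g, v} — 2.

2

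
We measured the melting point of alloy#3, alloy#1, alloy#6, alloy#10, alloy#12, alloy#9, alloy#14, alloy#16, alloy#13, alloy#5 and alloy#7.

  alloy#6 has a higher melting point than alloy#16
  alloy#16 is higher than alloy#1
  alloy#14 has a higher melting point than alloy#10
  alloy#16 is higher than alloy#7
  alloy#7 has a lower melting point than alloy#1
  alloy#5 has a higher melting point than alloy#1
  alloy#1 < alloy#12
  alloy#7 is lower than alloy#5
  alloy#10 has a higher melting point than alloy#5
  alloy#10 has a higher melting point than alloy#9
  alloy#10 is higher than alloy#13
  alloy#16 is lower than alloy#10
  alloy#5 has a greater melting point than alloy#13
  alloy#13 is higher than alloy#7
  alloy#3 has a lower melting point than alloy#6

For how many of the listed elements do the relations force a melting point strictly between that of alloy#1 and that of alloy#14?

The relations place alloy#1 below alloy#14. An element lies strictly between them when it is forced above alloy#1 and also forced below alloy#14.
Above alloy#1: {alloy#16, alloy#5, alloy#10, alloy#12, alloy#6}. Below alloy#14: {alloy#7, alloy#16, alloy#13, alloy#5, alloy#9, alloy#10}.
Intersection: {alloy#16, alloy#5, alloy#10} — 3.

3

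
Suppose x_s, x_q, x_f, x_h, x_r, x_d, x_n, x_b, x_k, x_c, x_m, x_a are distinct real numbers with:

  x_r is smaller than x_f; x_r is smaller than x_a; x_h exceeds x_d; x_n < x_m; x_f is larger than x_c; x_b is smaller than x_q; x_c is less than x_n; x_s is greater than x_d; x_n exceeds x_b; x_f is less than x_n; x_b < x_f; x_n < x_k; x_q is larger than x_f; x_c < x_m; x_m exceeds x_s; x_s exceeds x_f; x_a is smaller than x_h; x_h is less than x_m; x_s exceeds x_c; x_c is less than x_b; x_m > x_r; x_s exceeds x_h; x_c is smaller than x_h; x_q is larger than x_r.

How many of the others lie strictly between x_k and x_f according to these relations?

The relations place x_f below x_k. An element lies strictly between them when it is forced above x_f and also forced below x_k.
Above x_f: {x_n, x_s, x_m, x_q}. Below x_k: {x_r, x_c, x_b, x_n}.
Intersection: {x_n} — 1.

1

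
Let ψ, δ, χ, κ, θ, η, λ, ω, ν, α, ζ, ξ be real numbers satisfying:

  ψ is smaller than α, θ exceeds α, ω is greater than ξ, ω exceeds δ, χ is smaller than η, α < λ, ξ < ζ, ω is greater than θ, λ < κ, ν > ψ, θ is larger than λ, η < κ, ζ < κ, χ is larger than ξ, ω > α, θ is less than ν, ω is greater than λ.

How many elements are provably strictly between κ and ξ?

Chaining upward from ξ reaches: χ, ζ, ω, η.
Chaining downward from κ reaches: χ, ψ, α, ζ, λ, η.
Strictly between ξ and κ are those in both lists: χ, ζ, η — 3 elements.

3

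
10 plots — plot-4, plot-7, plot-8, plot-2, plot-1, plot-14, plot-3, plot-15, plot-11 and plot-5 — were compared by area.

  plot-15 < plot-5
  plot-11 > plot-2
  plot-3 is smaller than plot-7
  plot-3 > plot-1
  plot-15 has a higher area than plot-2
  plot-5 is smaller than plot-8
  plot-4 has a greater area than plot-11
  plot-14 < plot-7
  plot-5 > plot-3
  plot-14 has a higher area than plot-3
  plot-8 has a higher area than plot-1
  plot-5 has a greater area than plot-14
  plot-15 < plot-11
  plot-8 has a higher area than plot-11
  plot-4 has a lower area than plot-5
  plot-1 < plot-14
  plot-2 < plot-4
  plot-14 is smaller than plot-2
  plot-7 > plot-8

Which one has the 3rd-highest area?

plot-5

The consecutive relations fix a unique order: plot-1 < plot-3 < plot-14 < plot-2 < plot-15 < plot-11 < plot-4 < plot-5 < plot-8 < plot-7.
The 3rd largest is plot-5.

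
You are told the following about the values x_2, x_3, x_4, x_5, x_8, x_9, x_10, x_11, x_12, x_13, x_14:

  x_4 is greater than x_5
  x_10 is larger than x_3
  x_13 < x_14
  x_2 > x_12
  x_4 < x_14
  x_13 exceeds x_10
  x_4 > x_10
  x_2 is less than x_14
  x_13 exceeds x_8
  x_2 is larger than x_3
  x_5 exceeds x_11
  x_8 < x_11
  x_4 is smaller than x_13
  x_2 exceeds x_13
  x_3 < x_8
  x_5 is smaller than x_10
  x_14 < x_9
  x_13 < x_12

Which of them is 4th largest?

Piecing the relations together gives one ordering: x_3 < x_8 < x_11 < x_5 < x_10 < x_4 < x_13 < x_12 < x_2 < x_14 < x_9.
The 4th largest is x_12.

x_12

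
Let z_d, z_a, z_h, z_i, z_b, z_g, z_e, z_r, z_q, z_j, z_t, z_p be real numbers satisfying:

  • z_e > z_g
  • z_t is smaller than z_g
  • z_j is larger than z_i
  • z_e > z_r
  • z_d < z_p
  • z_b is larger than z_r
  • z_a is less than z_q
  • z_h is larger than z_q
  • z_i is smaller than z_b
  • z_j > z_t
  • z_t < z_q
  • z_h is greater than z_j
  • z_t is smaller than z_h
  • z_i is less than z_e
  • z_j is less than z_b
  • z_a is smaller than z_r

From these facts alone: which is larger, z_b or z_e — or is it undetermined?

undetermined

Following every chain through z_b: below z_b we get z_a, z_i, z_t, z_r, z_j.
z_e is not reached, and no chain runs the other way from z_e to z_b.
So the given relations leave the order of z_b and z_e undetermined.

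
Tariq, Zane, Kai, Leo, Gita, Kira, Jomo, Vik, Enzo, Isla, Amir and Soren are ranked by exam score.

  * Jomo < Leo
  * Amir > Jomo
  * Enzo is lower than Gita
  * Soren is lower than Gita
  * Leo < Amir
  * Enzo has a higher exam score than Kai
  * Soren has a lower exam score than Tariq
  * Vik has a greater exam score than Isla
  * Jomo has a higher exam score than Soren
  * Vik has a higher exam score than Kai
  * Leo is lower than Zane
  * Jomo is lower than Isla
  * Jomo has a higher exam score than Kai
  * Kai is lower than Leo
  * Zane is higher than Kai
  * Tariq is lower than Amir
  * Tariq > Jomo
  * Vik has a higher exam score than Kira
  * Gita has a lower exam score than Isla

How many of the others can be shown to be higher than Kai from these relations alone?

The elements the relations force above Kai are Enzo, Jomo, Tariq, Leo, Gita, Isla, Amir, Vik, Zane — no chain reaches any other.
That is 9.

9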